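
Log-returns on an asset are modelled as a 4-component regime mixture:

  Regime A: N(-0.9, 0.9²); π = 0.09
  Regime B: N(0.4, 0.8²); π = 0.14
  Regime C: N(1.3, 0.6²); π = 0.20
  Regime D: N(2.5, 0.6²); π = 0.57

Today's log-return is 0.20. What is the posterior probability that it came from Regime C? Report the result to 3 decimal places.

0.222

Posterior ∝ prior × likelihood, so P(k | x) ∝ π_k f_k(x); normalise over all components.
Normal densities:
  L_A = 0.210033
  L_B = 0.483335
  L_C = 0.123852
  L_D = 0.000428451
Multiply by the mixture weights:
  π_A·L_A = 0.09 × 0.210033 = 0.018903
  π_B·L_B = 0.14 × 0.483335 = 0.0676669
  π_C·L_C = 0.20 × 0.123852 = 0.0247704
  π_D·L_D = 0.57 × 0.000428451 = 0.000244217
Sum: 0.018903 + 0.0676669 + 0.0247704 + 0.000244217 = 0.111584
P(Regime C | data) ≈ 0.222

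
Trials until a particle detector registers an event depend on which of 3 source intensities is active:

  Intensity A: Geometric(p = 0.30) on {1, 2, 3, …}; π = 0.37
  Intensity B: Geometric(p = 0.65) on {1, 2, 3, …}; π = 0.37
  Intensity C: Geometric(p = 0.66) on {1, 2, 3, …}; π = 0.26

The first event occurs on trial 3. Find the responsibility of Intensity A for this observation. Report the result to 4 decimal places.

0.5246

The responsibility of component k is π_k f_k(x) divided by Σ_j π_j f_j(x).
Component likelihoods at x = 3:
  p_A = 0.30·(1−0.30)^2 = 0.30·0.49 = 0.147
  p_B = 0.65·(1−0.65)^2 = 0.65·0.1225 = 0.079625
  p_C = 0.66·(1−0.66)^2 = 0.66·0.1156 = 0.076296
Multiply by the mixture weights:
  π_A·p_A = 0.37 × 0.147 = 0.05439
  π_B·p_B = 0.37 × 0.079625 = 0.0294612
  π_C·p_C = 0.26 × 0.076296 = 0.019837
Normaliser: 0.05439 + 0.0294612 + 0.019837 = 0.103688
Responsibility of Intensity A: 0.05439 / 0.103688 ≈ 0.5246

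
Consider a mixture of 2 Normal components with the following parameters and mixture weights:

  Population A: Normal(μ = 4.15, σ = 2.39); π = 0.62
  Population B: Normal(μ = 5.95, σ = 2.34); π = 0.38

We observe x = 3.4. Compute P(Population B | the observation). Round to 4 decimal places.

0.2664

Apply Bayes' rule: the posterior for each component is proportional to its prior times its likelihood at x.
Evaluate each component's likelihood at the observed value:
  L_A = 0.158902
  L_B = 0.0941506
Multiply by the mixture weights:
  w_A·L_A = 0.62 × 0.158902 = 0.0985191
  w_B·L_B = 0.38 × 0.0941506 = 0.0357772
Normaliser: 0.0985191 + 0.0357772 = 0.134296
P(Population B | 3.4) ≈ 0.2664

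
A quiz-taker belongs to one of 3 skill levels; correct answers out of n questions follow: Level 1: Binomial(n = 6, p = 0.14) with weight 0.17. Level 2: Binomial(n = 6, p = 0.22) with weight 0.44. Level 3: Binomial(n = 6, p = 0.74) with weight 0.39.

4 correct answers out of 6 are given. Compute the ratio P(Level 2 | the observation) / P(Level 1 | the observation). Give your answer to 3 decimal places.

12.983

Posterior odds = (π_i f_i(x)) / (π_j f_j(x)); the normalising sum cancels.
Evaluate each component's likelihood at the observed value:
  L_1 = C(6,4)·0.14^4·0.86^2 = 15·0.00038416·0.7396 = 0.00426187
  L_2 = C(6,4)·0.22^4·0.78^2 = 15·0.00234256·0.6084 = 0.0213782
  L_3 = C(6,4)·0.74^4·0.26^2 = 15·0.299866·0.0676 = 0.304064
Odds = (0.44/0.17) × (0.0213782/0.00426187) = 2.58824 × 5.01615 ≈ 12.983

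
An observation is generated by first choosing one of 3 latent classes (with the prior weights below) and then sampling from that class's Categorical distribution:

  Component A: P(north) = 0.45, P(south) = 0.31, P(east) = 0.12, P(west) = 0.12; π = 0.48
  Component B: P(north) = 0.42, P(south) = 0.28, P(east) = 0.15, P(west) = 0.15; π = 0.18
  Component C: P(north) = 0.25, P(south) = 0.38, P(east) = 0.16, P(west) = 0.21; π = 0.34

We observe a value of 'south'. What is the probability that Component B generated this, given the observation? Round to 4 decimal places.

By Bayes' theorem, P(k | x) = w_k f_k(x) / Σ_j w_j f_j(x).
Component likelihoods at x = 'south':
  f_A = 0.31
  f_B = 0.28
  f_C = 0.38
Multiply by the mixture weights:
  w_A·f_A = 0.48 × 0.31 = 0.1488
  w_B·f_B = 0.18 × 0.28 = 0.0504
  w_C·f_C = 0.34 × 0.38 = 0.1292
Sum: 0.1488 + 0.0504 + 0.1292 = 0.3284
So the posterior for Component B is 0.0504 / 0.3284 ≈ 0.1535.

0.1535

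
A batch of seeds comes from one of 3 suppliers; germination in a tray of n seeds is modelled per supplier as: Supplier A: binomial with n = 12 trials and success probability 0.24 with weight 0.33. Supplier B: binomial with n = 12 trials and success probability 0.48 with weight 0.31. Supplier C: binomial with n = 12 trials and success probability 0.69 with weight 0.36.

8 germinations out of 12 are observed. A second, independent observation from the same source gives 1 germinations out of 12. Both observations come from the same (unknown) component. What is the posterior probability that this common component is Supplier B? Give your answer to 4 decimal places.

By Bayes' theorem, P(k | x) = w_k f_k(x) / Σ_j w_j f_j(x).
Since both observations come from the same component, the likelihood for component k is f_k(x₁)·f_k(x₂).
  f_A = [0.00181781] × [0.140716] = 0.000255795
  f_B = [0.101988] × [0.00432971] = 0.000441578
  f_C = [0.234879] × [2.10382e-05] = 4.94144e-06
Weight by the priors:
  w_A·f_A = 0.33 × 0.000255795 = 8.44122e-05
  w_B·f_B = 0.31 × 0.000441578 = 0.000136889
  w_C·f_C = 0.36 × 4.94144e-06 = 1.77892e-06
Denominator: 8.44122e-05 + 0.000136889 + 1.77892e-06 = 0.00022308
P(Supplier B | x₁,x₂) ≈ 0.6136

0.6136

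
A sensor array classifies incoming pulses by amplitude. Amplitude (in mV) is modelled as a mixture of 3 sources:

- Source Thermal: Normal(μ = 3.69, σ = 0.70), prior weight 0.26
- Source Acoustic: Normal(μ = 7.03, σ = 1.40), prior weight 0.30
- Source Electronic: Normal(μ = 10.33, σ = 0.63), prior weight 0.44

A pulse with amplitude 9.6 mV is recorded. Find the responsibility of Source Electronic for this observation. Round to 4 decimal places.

0.8998

Apply Bayes' rule: the posterior for each component is proportional to its prior times its likelihood at x.
Normal densities:
  f_Thermal = 1.89303e-16
  f_Acoustic = 0.0528481
  f_Electronic = 0.323605
Unnormalised posteriors:
  P(Z=Thermal)·f_Thermal = 0.26 × 1.89303e-16 = 4.92188e-17
  P(Z=Acoustic)·f_Acoustic = 0.30 × 0.0528481 = 0.0158544
  P(Z=Electronic)·f_Electronic = 0.44 × 0.323605 = 0.142386
Denominator: 4.92188e-17 + 0.0158544 + 0.142386 = 0.158241
Responsibility of Source Electronic: 0.142386 / 0.158241 ≈ 0.8998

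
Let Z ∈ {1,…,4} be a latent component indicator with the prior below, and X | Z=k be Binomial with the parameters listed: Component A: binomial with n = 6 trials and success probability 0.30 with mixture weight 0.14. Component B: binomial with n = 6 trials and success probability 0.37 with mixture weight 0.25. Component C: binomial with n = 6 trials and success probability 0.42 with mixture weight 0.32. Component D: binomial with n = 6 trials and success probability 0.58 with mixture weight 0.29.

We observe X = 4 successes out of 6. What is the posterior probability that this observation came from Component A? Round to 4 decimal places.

0.0481

P(component k | x) = π_k·f_k(x) / marginal(x), where marginal(x) = Σ_j π_j·f_j(x).
Evaluate each component's likelihood at the observed value:
  L_A = C(6,4)·0.30^4·0.70^2 = 15·0.0081·0.49 = 0.059535
  L_B = C(6,4)·0.37^4·0.63^2 = 15·0.0187416·0.3969 = 0.111578
  L_C = C(6,4)·0.42^4·0.58^2 = 15·0.031117·0.3364 = 0.157016
  L_D = C(6,4)·0.58^4·0.42^2 = 15·0.113165·0.1764 = 0.299434
Prior × likelihood for each component:
  π_A·L_A = 0.14 × 0.059535 = 0.0083349
  π_B·L_B = 0.25 × 0.111578 = 0.0278945
  π_C·L_C = 0.32 × 0.157016 = 0.0502452
  π_D·L_D = 0.29 × 0.299434 = 0.086836
Denominator: 0.0083349 + 0.0278945 + 0.0502452 + 0.086836 = 0.173311
Responsibility of Component A: 0.0083349 / 0.173311 ≈ 0.0481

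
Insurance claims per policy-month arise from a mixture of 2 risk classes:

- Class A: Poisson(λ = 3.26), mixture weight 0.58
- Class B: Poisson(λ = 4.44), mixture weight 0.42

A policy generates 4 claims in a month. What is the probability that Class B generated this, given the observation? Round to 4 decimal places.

0.4336

The responsibility of component k is π_k f_k(x) divided by Σ_j π_j f_j(x).
Component likelihoods at x = 4 claims:
  f_A = 0.180659
  f_B = 0.191009
Unnormalised posteriors:
  π_A·f_A = 0.58 × 0.180659 = 0.104782
  π_B·f_B = 0.42 × 0.191009 = 0.0802237
Evidence: 0.104782 + 0.0802237 = 0.185006
So the posterior for Class B is 0.0802237 / 0.185006 ≈ 0.4336.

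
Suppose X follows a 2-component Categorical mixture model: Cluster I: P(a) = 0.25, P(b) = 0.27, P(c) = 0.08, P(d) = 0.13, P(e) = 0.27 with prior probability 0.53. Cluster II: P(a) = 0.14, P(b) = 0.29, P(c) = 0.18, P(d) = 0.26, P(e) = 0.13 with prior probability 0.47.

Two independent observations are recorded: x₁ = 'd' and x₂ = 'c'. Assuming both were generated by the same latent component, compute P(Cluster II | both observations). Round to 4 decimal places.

0.7996

The responsibility of component k is π_k f_k(x) divided by Σ_j π_j f_j(x).
Since both observations come from the same component, the likelihood for component k is f_k(x₁)·f_k(x₂).
  L_I = [0.13] × [0.08] = 0.0104
  L_II = [0.26] × [0.18] = 0.0468
Weight by the priors:
  π_I·L_I = 0.53 × 0.0104 = 0.005512
  π_II·L_II = 0.47 × 0.0468 = 0.021996
Sum: 0.005512 + 0.021996 = 0.027508
P(Cluster II | x₁,x₂) ≈ 0.7996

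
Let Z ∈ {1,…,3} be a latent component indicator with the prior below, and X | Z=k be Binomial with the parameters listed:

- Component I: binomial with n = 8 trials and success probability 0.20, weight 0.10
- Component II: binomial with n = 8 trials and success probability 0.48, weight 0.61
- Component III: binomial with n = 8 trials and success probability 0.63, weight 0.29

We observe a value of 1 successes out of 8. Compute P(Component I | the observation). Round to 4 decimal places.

Posterior ∝ prior × likelihood, so P(k | x) ∝ π_k f_k(x); normalise over all components.
Evaluate each component's likelihood at the observed value:
  p_I = 0.335544
  p_II = 0.039478
  p_III = 0.00478457
Weight by the priors:
  π_I·p_I = 0.10 × 0.335544 = 0.0335544
  π_II·p_II = 0.61 × 0.039478 = 0.0240816
  π_III·p_III = 0.29 × 0.00478457 = 0.00138752
Sum: 0.0335544 + 0.0240816 + 0.00138752 = 0.0590235
So the posterior for Component I is 0.0335544 / 0.0590235 ≈ 0.5685.

0.5685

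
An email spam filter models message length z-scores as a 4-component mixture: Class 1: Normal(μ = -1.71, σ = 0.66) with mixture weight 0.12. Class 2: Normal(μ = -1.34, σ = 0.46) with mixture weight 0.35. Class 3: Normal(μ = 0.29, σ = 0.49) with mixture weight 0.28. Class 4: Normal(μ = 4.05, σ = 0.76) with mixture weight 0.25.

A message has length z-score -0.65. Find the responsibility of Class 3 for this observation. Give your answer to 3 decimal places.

0.234

The responsibility of component k is P(Z=k) f_k(x) divided by Σ_j P(Z=j) f_j(x).
Evaluate each component's likelihood at the observed value:
  p_1 = (1/(0.66·√(2π)))·exp(−(-0.65−-1.71)²/(2·0.66²)) = 0.604458·exp(-1.28972) = 0.166437
  p_2 = (1/(0.46·√(2π)))·exp(−(-0.65−-1.34)²/(2·0.46²)) = 0.867266·exp(-1.12500) = 0.28156
  p_3 = (1/(0.49·√(2π)))·exp(−(-0.65−0.29)²/(2·0.49²)) = 0.814168·exp(-1.84007) = 0.129295
  p_4 = (1/(0.76·√(2π)))·exp(−(-0.65−4.05)²/(2·0.76²)) = 0.524924·exp(-19.12223) = 2.60266e-09
Weight by the priors:
  P(Z=1)·p_1 = 0.12 × 0.166437 = 0.0199724
  P(Z=2)·p_2 = 0.35 × 0.28156 = 0.098546
  P(Z=3)·p_3 = 0.28 × 0.129295 = 0.0362027
  P(Z=4)·p_4 = 0.25 × 2.60266e-09 = 6.50665e-10
Normaliser: 0.0199724 + 0.098546 + 0.0362027 + 6.50665e-10 = 0.154721
P(Class 3 | -0.65) ≈ 0.234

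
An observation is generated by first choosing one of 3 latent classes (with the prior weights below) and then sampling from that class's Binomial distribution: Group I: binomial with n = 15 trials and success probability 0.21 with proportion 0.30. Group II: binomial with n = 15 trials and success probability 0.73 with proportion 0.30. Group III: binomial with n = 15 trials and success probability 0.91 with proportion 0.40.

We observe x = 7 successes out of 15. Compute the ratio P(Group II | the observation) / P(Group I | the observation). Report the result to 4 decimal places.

Only the two components matter; the odds are (w_i f_i(x)) / (w_j f_j(x)).
Component likelihoods at x = 7 successes out of 15:
  f_I = C(15,7)·0.21^7·0.79^8 = 6435·1.80109e-05·0.151711 = 0.0175833
  f_II = C(15,7)·0.73^7·0.27^8 = 6435·0.110474·2.8243e-05 = 0.0200779
  f_III = C(15,7)·0.91^7·0.09^8 = 6435·0.516761·4.30467e-09 = 1.43146e-05
Odds = (0.30/0.30) × (0.0200779/0.0175833) = 1 × 1.14187 ≈ 1.1419

1.1419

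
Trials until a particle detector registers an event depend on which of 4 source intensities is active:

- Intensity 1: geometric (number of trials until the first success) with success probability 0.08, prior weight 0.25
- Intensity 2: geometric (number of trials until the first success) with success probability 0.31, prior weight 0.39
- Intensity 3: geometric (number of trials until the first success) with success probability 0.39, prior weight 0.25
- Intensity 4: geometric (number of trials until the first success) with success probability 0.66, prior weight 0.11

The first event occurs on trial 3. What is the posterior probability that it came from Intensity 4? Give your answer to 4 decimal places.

Apply Bayes' rule: the posterior for each component is proportional to its prior times its likelihood at x.
Component likelihoods at x = 3:
  f_1 = 0.067712
  f_2 = 0.147591
  f_3 = 0.145119
  f_4 = 0.076296
Unnormalised posteriors:
  P(Z=1)·f_1 = 0.25 × 0.067712 = 0.016928
  P(Z=2)·f_2 = 0.39 × 0.147591 = 0.0575605
  P(Z=3)·f_3 = 0.25 × 0.145119 = 0.0362797
  P(Z=4)·f_4 = 0.11 × 0.076296 = 0.00839256
Marginal: 0.016928 + 0.0575605 + 0.0362797 + 0.00839256 = 0.119161
P(Intensity 4 | 3) = 0.00839256 / 0.119161 ≈ 0.0704

0.0704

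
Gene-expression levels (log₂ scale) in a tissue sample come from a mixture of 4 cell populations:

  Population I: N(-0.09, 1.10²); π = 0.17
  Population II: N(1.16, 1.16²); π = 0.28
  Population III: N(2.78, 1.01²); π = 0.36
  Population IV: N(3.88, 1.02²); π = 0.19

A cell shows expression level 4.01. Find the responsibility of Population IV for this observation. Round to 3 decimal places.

By Bayes' theorem, P(k | x) = w_k f_k(x) / Σ_j w_j f_j(x).
Evaluate each component's likelihood at the observed value:
  f_I = 0.000348968
  f_II = 0.0168142
  f_III = 0.188165
  f_IV = 0.387956
Prior × likelihood for each component:
  w_I·f_I = 0.17 × 0.000348968 = 5.93246e-05
  w_II·f_II = 0.28 × 0.0168142 = 0.00470799
  w_III·f_III = 0.36 × 0.188165 = 0.0677396
  w_IV·f_IV = 0.19 × 0.387956 = 0.0737117
Denominator: 5.93246e-05 + 0.00470799 + 0.0677396 + 0.0737117 = 0.146219
So the posterior for Population IV is 0.0737117 / 0.146219 ≈ 0.504.

0.504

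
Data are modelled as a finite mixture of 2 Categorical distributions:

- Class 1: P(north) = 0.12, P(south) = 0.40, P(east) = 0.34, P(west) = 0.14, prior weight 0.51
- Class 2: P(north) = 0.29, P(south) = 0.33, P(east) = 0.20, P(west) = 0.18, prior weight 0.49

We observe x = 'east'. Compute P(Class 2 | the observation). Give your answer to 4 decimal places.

0.3611

P(component k | x) = w_k·f_k(x) / marginal(x), where marginal(x) = Σ_j w_j·f_j(x).
Evaluate each component's likelihood at the observed value:
  p_1 = P(east | comp) = 0.34
  p_2 = P(east | comp) = 0.20
Prior × likelihood for each component:
  w_1·p_1 = 0.51 × 0.34 = 0.1734
  w_2·p_2 = 0.49 × 0.2 = 0.098
Marginal: 0.1734 + 0.098 = 0.2714
So the posterior for Class 2 is 0.098 / 0.2714 ≈ 0.3611.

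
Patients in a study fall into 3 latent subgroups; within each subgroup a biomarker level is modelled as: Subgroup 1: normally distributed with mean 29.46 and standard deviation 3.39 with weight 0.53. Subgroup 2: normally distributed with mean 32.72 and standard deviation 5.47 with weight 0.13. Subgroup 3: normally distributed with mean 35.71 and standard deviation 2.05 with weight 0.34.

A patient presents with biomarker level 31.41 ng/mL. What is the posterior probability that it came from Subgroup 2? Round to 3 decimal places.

P(component k | x) = w_k·f_k(x) / marginal(x), where marginal(x) = Σ_j w_j·f_j(x).
Evaluate each component's likelihood at the observed value:
  f_1 = 0.099738
  f_2 = 0.070871
  f_3 = 0.0215655
Unnormalised posteriors:
  w_1·f_1 = 0.53 × 0.099738 = 0.0528612
  w_2·f_2 = 0.13 × 0.070871 = 0.00921323
  w_3·f_3 = 0.34 × 0.0215655 = 0.00733228
Normaliser: 0.0528612 + 0.00921323 + 0.00733228 = 0.0694067
P(Subgroup 2 | data) ≈ 0.133

0.133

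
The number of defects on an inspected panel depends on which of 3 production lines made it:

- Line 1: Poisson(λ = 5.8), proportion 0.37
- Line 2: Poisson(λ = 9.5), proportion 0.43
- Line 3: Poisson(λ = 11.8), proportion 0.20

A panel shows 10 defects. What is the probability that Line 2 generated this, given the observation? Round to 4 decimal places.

0.6031

By Bayes' theorem, P(k | x) = π_k f_k(x) / Σ_j π_j f_j(x).
Evaluate each component's likelihood at the observed value:
  L_1 = e^(−5.8)·5.8^10/10! = 0.0359426
  L_2 = e^(−9.5)·9.5^10/10! = 0.123502
  L_3 = e^(−11.8)·11.8^10/10! = 0.108239
Unnormalised posteriors:
  π_1·L_1 = 0.37 × 0.0359426 = 0.0132987
  π_2·L_2 = 0.43 × 0.123502 = 0.053106
  π_3·L_3 = 0.20 × 0.108239 = 0.0216477
Evidence: 0.0132987 + 0.053106 + 0.0216477 = 0.0880525
P(Line 2 | x) ≈ 0.6031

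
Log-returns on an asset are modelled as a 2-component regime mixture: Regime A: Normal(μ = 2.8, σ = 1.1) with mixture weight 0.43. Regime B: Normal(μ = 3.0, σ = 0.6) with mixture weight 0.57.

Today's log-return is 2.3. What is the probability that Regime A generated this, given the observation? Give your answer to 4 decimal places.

0.4229

Posterior ∝ prior × likelihood, so P(k | x) ∝ π_k f_k(x); normalise over all components.
Evaluate each component's likelihood at the observed value:
  f_A = 0.327079
  f_B = 0.336664
Weight by the priors:
  π_A·f_A = 0.43 × 0.327079 = 0.140644
  π_B·f_B = 0.57 × 0.336664 = 0.191899
Sum: 0.140644 + 0.191899 = 0.332543
P(Regime A | data) ≈ 0.4229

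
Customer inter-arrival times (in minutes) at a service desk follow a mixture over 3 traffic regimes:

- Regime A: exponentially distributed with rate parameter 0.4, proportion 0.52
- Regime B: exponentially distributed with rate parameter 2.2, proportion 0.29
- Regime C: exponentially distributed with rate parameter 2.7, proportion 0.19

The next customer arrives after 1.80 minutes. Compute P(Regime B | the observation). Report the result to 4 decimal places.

0.1036

Posterior ∝ prior × likelihood, so P(k | x) ∝ π_k f_k(x); normalise over all components.
Component likelihoods at x = 1.80 minutes:
  f_A = 0.4·e^(−0.4·1.80) = 0.4·e^(−0.7200) = 0.194701
  f_B = 2.2·e^(−2.2·1.80) = 2.2·e^(−3.9600) = 0.0419389
  f_C = 2.7·e^(−2.7·1.80) = 2.7·e^(−4.8600) = 0.0209263
Unnormalised posteriors:
  π_A·f_A = 0.52 × 0.194701 = 0.101244
  π_B·f_B = 0.29 × 0.0419389 = 0.0121623
  π_C·f_C = 0.19 × 0.0209263 = 0.003976
Normaliser: 0.101244 + 0.0121623 + 0.003976 = 0.117383
So the posterior for Regime B is 0.0121623 / 0.117383 ≈ 0.1036.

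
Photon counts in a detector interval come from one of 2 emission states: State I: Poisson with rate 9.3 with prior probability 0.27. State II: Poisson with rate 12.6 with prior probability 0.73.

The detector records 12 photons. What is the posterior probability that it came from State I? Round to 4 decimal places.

The responsibility of component k is w_k f_k(x) divided by Σ_j w_j f_j(x).
Component likelihoods at x = 12 photons:
  f_I = e^(−9.3)·9.3^12/12! = 0.079895
  f_II = e^(−12.6)·12.6^12/12! = 0.11272
Prior × likelihood for each component:
  w_I·f_I = 0.27 × 0.079895 = 0.0215717
  w_II·f_II = 0.73 × 0.11272 = 0.0822852
Marginal: 0.0215717 + 0.0822852 = 0.103857
So the posterior for State I is 0.0215717 / 0.103857 ≈ 0.2077.

0.2077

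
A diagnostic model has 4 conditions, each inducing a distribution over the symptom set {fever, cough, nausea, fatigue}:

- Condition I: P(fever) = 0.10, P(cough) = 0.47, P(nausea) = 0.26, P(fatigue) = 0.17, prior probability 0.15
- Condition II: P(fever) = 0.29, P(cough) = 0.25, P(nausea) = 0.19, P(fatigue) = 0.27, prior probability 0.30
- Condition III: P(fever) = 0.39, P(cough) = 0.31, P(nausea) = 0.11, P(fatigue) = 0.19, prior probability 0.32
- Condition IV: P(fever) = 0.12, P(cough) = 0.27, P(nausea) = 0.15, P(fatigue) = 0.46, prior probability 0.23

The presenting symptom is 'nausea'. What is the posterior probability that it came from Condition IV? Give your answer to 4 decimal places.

0.2082

By Bayes' theorem, P(k | x) = P(Z=k) f_k(x) / Σ_j P(Z=j) f_j(x).
Component likelihoods at x = 'nausea':
  p_I = P(nausea | comp) = 0.26
  p_II = P(nausea | comp) = 0.19
  p_III = P(nausea | comp) = 0.11
  p_IV = P(nausea | comp) = 0.15
Multiply by the mixture weights:
  P(Z=I)·p_I = 0.15 × 0.26 = 0.039
  P(Z=II)·p_II = 0.30 × 0.19 = 0.057
  P(Z=III)·p_III = 0.32 × 0.11 = 0.0352
  P(Z=IV)·p_IV = 0.23 × 0.15 = 0.0345
Evidence: 0.039 + 0.057 + 0.0352 + 0.0345 = 0.1657
So the posterior for Condition IV is 0.0345 / 0.1657 ≈ 0.2082.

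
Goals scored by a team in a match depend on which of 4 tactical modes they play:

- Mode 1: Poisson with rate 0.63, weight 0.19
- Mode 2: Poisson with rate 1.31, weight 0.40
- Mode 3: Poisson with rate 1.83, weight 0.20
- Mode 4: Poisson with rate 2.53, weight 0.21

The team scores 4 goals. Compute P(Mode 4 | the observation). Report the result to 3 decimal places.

The responsibility of component k is π_k f_k(x) divided by Σ_j π_j f_j(x).
Component likelihoods at x = 4 goals:
  p_1 = 0.00349579
  p_2 = 0.0331092
  p_3 = 0.0749608
  p_4 = 0.13599
Multiply by the mixture weights:
  π_1·p_1 = 0.19 × 0.00349579 = 0.0006642
  π_2·p_2 = 0.40 × 0.0331092 = 0.0132437
  π_3·p_3 = 0.20 × 0.0749608 = 0.0149922
  π_4·p_4 = 0.21 × 0.13599 = 0.0285578
Normaliser: 0.0006642 + 0.0132437 + 0.0149922 + 0.0285578 = 0.0574578
So the posterior for Mode 4 is 0.0285578 / 0.0574578 ≈ 0.497.

0.497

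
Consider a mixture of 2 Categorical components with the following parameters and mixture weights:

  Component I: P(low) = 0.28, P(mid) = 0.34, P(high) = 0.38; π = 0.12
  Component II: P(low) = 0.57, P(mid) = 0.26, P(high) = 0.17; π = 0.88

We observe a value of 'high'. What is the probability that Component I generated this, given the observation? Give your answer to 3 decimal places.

P(component k | x) = π_k·f_k(x) / marginal(x), where marginal(x) = Σ_j π_j·f_j(x).
Component likelihoods at x = 'high':
  p_I = P(high | comp) = 0.38
  p_II = P(high | comp) = 0.17
Weight by the priors:
  π_I·p_I = 0.12 × 0.38 = 0.0456
  π_II·p_II = 0.88 × 0.17 = 0.1496
Marginal: 0.0456 + 0.1496 = 0.1952
P(Component I | x) ≈ 0.234

0.234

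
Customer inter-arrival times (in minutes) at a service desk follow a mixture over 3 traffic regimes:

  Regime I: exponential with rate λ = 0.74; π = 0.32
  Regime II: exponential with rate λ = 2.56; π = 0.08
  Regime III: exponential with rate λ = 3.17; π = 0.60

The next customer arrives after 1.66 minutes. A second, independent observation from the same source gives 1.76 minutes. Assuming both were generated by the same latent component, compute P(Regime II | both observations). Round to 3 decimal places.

The responsibility of component k is w_k f_k(x) divided by Σ_j w_j f_j(x).
Since both observations come from the same component, the likelihood for component k is f_k(x₁)·f_k(x₂).
  f_I = [0.216643] × [0.20119] = 0.0435864
  f_II = [0.036531] × [0.0282802] = 0.00103311
  f_III = [0.0164329] × [0.0119686] = 0.000196679
Weight by the priors:
  w_I·f_I = 0.32 × 0.0435864 = 0.0139476
  w_II·f_II = 0.08 × 0.00103311 = 8.26485e-05
  w_III·f_III = 0.60 × 0.000196679 = 0.000118007
Denominator: 0.0139476 + 8.26485e-05 + 0.000118007 = 0.0141483
P(Regime II | x₁, x₂) ≈ 0.006

0.006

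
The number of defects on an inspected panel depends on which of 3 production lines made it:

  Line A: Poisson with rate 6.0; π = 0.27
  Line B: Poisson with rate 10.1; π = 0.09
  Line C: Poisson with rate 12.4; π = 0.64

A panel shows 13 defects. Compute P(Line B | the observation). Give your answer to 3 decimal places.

Apply Bayes' rule: the posterior for each component is proportional to its prior times its likelihood at x.
Component likelihoods at x = 13 defects:
  p_A = 0.00519899
  p_B = 0.0750798
  p_C = 0.10838
Prior × likelihood for each component:
  P(Z=A)·p_A = 0.27 × 0.00519899 = 0.00140373
  P(Z=B)·p_B = 0.09 × 0.0750798 = 0.00675718
  P(Z=C)·p_C = 0.64 × 0.10838 = 0.0693633
Evidence: 0.00140373 + 0.00675718 + 0.0693633 = 0.0775243
P(Line B | x) = 0.00675718 / 0.0775243 ≈ 0.087

0.087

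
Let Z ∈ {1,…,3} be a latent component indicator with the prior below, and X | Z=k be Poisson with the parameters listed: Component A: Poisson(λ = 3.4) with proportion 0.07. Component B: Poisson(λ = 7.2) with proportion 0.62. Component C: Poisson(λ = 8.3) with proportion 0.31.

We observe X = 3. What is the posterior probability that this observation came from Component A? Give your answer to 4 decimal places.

Posterior ∝ prior × likelihood, so P(k | x) ∝ P(Z=k) f_k(x); normalise over all components.
Component likelihoods at x = 3:
  p_A = e^(−3.4)·3.4^3/3! = 0.218617
  p_B = e^(−7.2)·7.2^3/3! = 0.0464436
  p_C = e^(−8.3)·8.3^3/3! = 0.0236831
Multiply by the mixture weights:
  P(Z=A)·p_A = 0.07 × 0.218617 = 0.0153032
  P(Z=B)·p_B = 0.62 × 0.0464436 = 0.028795
  P(Z=C)·p_C = 0.31 × 0.0236831 = 0.00734177
Marginal: 0.0153032 + 0.028795 + 0.00734177 = 0.05144
Responsibility of Component A: 0.0153032 / 0.05144 ≈ 0.2975

0.2975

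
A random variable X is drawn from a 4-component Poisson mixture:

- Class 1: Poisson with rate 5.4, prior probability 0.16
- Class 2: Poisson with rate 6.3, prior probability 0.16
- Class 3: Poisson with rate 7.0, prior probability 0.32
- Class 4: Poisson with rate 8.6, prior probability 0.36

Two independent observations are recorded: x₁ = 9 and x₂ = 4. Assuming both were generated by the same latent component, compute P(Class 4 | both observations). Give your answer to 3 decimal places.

0.256

Posterior ∝ prior × likelihood, so P(k | x) ∝ P(Z=k) f_k(x); normalise over all components.
Since both observations come from the same component, the likelihood for component k is f_k(x₁)·f_k(x₂).
  L_1 = [e^(−5.4)·5.4^9/9! = 0.0485949] × [0.16002] = 0.00777614
  L_2 = [e^(−6.3)·6.3^9/9! = 0.0791128] × [0.12053] = 0.00953548
  L_3 = [e^(−7.0)·7.0^9/9! = 0.101405] × [0.0912262] = 0.00925076
  L_4 = [e^(−8.6)·8.6^9/9! = 0.130554] × [0.0419614] = 0.00547823
Prior × likelihood for each component:
  P(Z=1)·L_1 = 0.16 × 0.00777614 = 0.00124418
  P(Z=2)·L_2 = 0.16 × 0.00953548 = 0.00152568
  P(Z=3)·L_3 = 0.32 × 0.00925076 = 0.00296024
  P(Z=4)·L_4 = 0.36 × 0.00547823 = 0.00197216
Marginal: 0.00124418 + 0.00152568 + 0.00296024 + 0.00197216 = 0.00770227
So the posterior for Class 4 is 0.00197216 / 0.00770227 ≈ 0.256.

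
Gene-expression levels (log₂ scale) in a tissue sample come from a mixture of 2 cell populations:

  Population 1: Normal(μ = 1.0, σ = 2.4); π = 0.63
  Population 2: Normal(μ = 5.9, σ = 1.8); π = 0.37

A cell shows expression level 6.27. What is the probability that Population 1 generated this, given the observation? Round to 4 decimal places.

Apply Bayes' rule: the posterior for each component is proportional to its prior times its likelihood at x.
Component likelihoods at x = 6.27:
  L_1 = (1/(2.4·√(2π)))·exp(−(6.27−1.0)²/(2·2.4²)) = 0.166226·exp(-2.41084) = 0.0149171
  L_2 = (1/(1.8·√(2π)))·exp(−(6.27−5.9)²/(2·1.8²)) = 0.221635·exp(-0.02113) = 0.217001
Unnormalised posteriors:
  w_1·L_1 = 0.63 × 0.0149171 = 0.00939775
  w_2·L_2 = 0.37 × 0.217001 = 0.0802905
Denominator: 0.00939775 + 0.0802905 = 0.0896882
P(Population 1 | data) = 0.00939775 / 0.0896882 ≈ 0.1048

0.1048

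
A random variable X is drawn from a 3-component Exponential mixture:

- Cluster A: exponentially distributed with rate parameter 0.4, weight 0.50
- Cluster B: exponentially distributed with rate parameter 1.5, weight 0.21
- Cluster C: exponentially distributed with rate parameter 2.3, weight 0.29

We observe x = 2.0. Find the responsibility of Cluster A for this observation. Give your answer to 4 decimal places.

0.8006

Posterior ∝ prior × likelihood, so P(k | x) ∝ w_k f_k(x); normalise over all components.
Component likelihoods at x = 2.0:
  f_A = 0.179732
  f_B = 0.0746806
  f_C = 0.0231192
Multiply by the mixture weights:
  w_A·f_A = 0.50 × 0.179732 = 0.0898658
  w_B·f_B = 0.21 × 0.0746806 = 0.0156829
  w_C·f_C = 0.29 × 0.0231192 = 0.00670457
Evidence: 0.0898658 + 0.0156829 + 0.00670457 = 0.112253
P(Cluster A | data) ≈ 0.8006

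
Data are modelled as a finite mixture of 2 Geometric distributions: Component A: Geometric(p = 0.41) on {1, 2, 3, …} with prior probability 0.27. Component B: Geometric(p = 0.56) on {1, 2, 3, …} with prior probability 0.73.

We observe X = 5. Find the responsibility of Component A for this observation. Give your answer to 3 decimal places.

0.467

Apply Bayes' rule: the posterior for each component is proportional to its prior times its likelihood at x.
Geometric probabilities:
  p_A = 0.41·(1−0.41)^4 = 0.41·0.121174 = 0.0496812
  p_B = 0.56·(1−0.56)^4 = 0.56·0.037481 = 0.0209893
Weight by the priors:
  π_A·p_A = 0.27 × 0.0496812 = 0.0134139
  π_B·p_B = 0.73 × 0.0209893 = 0.0153222
Evidence: 0.0134139 + 0.0153222 = 0.0287361
P(Component A | 5) ≈ 0.467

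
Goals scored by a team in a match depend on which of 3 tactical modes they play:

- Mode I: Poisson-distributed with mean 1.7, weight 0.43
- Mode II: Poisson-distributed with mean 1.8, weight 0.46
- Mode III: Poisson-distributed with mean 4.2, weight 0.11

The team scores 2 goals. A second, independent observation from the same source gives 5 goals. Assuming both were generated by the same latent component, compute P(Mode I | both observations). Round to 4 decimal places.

Apply Bayes' rule: the posterior for each component is proportional to its prior times its likelihood at x.
Since both observations come from the same component, the likelihood for component k is f_k(x₁)·f_k(x₂).
  p_I = [e^(−1.7)·1.7^2/2! = 0.263978] × [0.0216154] = 0.00570598
  p_II = [e^(−1.8)·1.8^2/2! = 0.267784] × [0.0260286] = 0.00697005
  p_III = [e^(−4.2)·4.2^2/2! = 0.132261] × [0.163316] = 0.0216003
Prior × likelihood for each component:
  π_I·p_I = 0.43 × 0.00570598 = 0.00245357
  π_II·p_II = 0.46 × 0.00697005 = 0.00320622
  π_III·p_III = 0.11 × 0.0216003 = 0.00237603
Normaliser: 0.00245357 + 0.00320622 + 0.00237603 = 0.00803583
Responsibility of Mode I: 0.00245357 / 0.00803583 ≈ 0.3053

0.3053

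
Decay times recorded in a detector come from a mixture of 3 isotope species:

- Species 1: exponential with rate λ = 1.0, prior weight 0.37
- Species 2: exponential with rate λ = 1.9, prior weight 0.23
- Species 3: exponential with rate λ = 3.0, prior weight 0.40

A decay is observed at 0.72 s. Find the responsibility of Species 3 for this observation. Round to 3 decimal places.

The responsibility of component k is π_k f_k(x) divided by Σ_j π_j f_j(x).
Component likelihoods at x = 0.72 s:
  L_1 = 1.0·e^(−1.0·0.72) = 1.0·e^(−0.7200) = 0.486752
  L_2 = 1.9·e^(−1.9·0.72) = 1.9·e^(−1.3680) = 0.48377
  L_3 = 3.0·e^(−3.0·0.72) = 3.0·e^(−2.1600) = 0.345975
Unnormalised posteriors:
  π_1·L_1 = 0.37 × 0.486752 = 0.180098
  π_2·L_2 = 0.23 × 0.48377 = 0.111267
  π_3·L_3 = 0.40 × 0.345975 = 0.13839
Sum: 0.180098 + 0.111267 + 0.13839 = 0.429756
Responsibility of Species 3: 0.13839 / 0.429756 ≈ 0.322

0.322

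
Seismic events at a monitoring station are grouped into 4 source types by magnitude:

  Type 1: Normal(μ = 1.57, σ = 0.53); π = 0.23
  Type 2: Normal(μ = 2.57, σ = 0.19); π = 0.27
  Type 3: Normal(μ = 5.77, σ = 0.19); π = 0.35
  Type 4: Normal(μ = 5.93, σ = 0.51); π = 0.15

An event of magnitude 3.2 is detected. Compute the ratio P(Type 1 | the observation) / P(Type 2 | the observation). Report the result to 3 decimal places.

0.658

Only the two components matter; the odds are (w_i f_i(x)) / (w_j f_j(x)).
Evaluate each component's likelihood at the observed value:
  f_1 = 0.00664877
  f_2 = 0.00860478
  f_3 = 3.91411e-40
  f_4 = 4.69037e-07
Posterior odds = (w_1·f_1) / (w_2·f_2) = (0.23·0.00664877) / (0.27·0.00860478) = 0.00152922 / 0.00232329 ≈ 0.658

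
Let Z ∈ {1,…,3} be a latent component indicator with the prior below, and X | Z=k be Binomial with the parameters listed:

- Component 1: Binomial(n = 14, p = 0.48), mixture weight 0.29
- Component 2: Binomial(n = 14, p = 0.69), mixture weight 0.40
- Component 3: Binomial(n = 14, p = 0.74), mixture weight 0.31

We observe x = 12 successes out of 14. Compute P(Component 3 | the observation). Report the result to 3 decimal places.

By Bayes' theorem, P(k | x) = w_k f_k(x) / Σ_j w_j f_j(x).
Binomial probabilities:
  f_1 = C(14,12)·0.48^12·0.52^2 = 91·0.000149587·0.2704 = 0.00368081
  f_2 = C(14,12)·0.69^12·0.31^2 = 91·0.0116463·0.0961 = 0.101848
  f_3 = C(14,12)·0.74^12·0.26^2 = 91·0.0269638·0.0676 = 0.16587
Unnormalised posteriors:
  w_1·f_1 = 0.29 × 0.00368081 = 0.00106743
  w_2·f_2 = 0.40 × 0.101848 = 0.0407393
  w_3·f_3 = 0.31 × 0.16587 = 0.0514198
Marginal: 0.00106743 + 0.0407393 + 0.0514198 = 0.0932266
So the posterior for Component 3 is 0.0514198 / 0.0932266 ≈ 0.552.

0.552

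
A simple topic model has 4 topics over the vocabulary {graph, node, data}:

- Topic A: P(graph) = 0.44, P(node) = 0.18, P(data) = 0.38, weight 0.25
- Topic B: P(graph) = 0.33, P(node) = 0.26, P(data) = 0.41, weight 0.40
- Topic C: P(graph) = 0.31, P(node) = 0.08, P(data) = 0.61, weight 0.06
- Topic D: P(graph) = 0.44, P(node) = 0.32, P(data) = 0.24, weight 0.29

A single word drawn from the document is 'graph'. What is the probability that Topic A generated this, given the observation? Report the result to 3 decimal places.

0.283

By Bayes' theorem, P(k | x) = w_k f_k(x) / Σ_j w_j f_j(x).
Categorical probabilities:
  f_A = P(graph | comp) = 0.44
  f_B = P(graph | comp) = 0.33
  f_C = P(graph | comp) = 0.31
  f_D = P(graph | comp) = 0.44
Unnormalised posteriors:
  w_A·f_A = 0.25 × 0.44 = 0.11
  w_B·f_B = 0.40 × 0.33 = 0.132
  w_C·f_C = 0.06 × 0.31 = 0.0186
  w_D·f_D = 0.29 × 0.44 = 0.1276
Evidence: 0.11 + 0.132 + 0.0186 + 0.1276 = 0.3882
Responsibility of Topic A: 0.11 / 0.3882 ≈ 0.283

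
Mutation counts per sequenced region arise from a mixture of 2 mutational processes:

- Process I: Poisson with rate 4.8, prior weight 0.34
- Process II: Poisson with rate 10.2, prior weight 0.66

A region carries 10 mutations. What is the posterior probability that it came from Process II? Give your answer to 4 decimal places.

By Bayes' theorem, P(k | x) = π_k f_k(x) / Σ_j π_j f_j(x).
Poisson probabilities:
  p_I = e^(−4.8)·4.8^10/10! = 0.0147243
  p_II = e^(−10.2)·10.2^10/10! = 0.124863
Multiply by the mixture weights:
  π_I·p_I = 0.34 × 0.0147243 = 0.00500628
  π_II·p_II = 0.66 × 0.124863 = 0.0824098
Evidence: 0.00500628 + 0.0824098 = 0.0874161
So the posterior for Process II is 0.0824098 / 0.0874161 ≈ 0.9427.

0.9427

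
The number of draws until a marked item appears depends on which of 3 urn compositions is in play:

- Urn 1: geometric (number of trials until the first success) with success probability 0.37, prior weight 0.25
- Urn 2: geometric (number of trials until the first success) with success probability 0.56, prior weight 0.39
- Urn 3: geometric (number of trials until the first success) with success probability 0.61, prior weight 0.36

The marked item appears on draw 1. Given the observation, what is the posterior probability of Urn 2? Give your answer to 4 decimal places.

Apply Bayes' rule: the posterior for each component is proportional to its prior times its likelihood at x.
Evaluate each component's likelihood at the observed value:
  L_1 = 0.37·(1−0.37)^0 = 0.37·1 = 0.37
  L_2 = 0.56·(1−0.56)^0 = 0.56·1 = 0.56
  L_3 = 0.61·(1−0.61)^0 = 0.61·1 = 0.61
Unnormalised posteriors:
  π_1·L_1 = 0.25 × 0.37 = 0.0925
  π_2·L_2 = 0.39 × 0.56 = 0.2184
  π_3·L_3 = 0.36 × 0.61 = 0.2196
Evidence: 0.0925 + 0.2184 + 0.2196 = 0.5305
P(Urn 2 | data) = 0.2184 / 0.5305 ≈ 0.4117

0.4117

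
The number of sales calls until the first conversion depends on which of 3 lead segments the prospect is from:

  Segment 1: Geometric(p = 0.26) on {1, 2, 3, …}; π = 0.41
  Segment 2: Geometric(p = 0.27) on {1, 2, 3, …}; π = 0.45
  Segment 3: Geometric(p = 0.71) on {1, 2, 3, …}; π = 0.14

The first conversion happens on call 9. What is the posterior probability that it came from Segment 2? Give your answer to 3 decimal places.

0.505

Apply Bayes' rule: the posterior for each component is proportional to its prior times its likelihood at x.
Evaluate each component's likelihood at the observed value:
  p_1 = 0.26·(1−0.26)^8 = 0.26·0.0899195 = 0.0233791
  p_2 = 0.27·(1−0.27)^8 = 0.27·0.080646 = 0.0217744
  p_3 = 0.71·(1−0.71)^8 = 0.71·5.00246e-05 = 3.55175e-05
Multiply by the mixture weights:
  w_1·p_1 = 0.41 × 0.0233791 = 0.00958542
  w_2·p_2 = 0.45 × 0.0217744 = 0.00979849
  w_3·p_3 = 0.14 × 3.55175e-05 = 4.97245e-06
Denominator: 0.00958542 + 0.00979849 + 4.97245e-06 = 0.0193889
P(Segment 2 | data) = 0.00979849 / 0.0193889 ≈ 0.505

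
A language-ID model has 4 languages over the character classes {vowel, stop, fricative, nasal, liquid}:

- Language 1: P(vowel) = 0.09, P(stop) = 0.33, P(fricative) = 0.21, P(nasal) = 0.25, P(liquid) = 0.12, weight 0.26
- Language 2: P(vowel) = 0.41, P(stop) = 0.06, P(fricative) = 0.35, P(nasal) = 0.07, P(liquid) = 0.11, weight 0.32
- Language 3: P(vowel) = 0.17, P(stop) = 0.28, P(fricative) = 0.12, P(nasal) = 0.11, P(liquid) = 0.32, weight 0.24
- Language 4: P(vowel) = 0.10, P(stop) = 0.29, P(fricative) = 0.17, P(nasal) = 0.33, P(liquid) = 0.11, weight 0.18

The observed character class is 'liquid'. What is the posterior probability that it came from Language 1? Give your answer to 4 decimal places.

0.1914

The responsibility of component k is w_k f_k(x) divided by Σ_j w_j f_j(x).
Component likelihoods at x = 'liquid':
  f_1 = P(liquid | comp) = 0.12
  f_2 = P(liquid | comp) = 0.11
  f_3 = P(liquid | comp) = 0.32
  f_4 = P(liquid | comp) = 0.11
Unnormalised posteriors:
  w_1·f_1 = 0.26 × 0.12 = 0.0312
  w_2·f_2 = 0.32 × 0.11 = 0.0352
  w_3·f_3 = 0.24 × 0.32 = 0.0768
  w_4·f_4 = 0.18 × 0.11 = 0.0198
Marginal: 0.0312 + 0.0352 + 0.0768 + 0.0198 = 0.163
So the posterior for Language 1 is 0.0312 / 0.163 ≈ 0.1914.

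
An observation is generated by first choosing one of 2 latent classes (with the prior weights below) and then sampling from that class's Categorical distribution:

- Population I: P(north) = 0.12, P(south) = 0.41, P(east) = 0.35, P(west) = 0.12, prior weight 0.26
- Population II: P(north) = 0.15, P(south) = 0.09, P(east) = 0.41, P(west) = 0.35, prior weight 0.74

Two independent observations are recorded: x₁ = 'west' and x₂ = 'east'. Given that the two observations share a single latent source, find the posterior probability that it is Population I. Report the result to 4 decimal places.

0.0932

Apply Bayes' rule: the posterior for each component is proportional to its prior times its likelihood at x.
Since both observations come from the same component, the likelihood for component k is f_k(x₁)·f_k(x₂).
  L_I = [P(west | comp) = 0.12] × [0.35] = 0.042
  L_II = [P(west | comp) = 0.35] × [0.41] = 0.1435
Unnormalised posteriors:
  w_I·L_I = 0.26 × 0.042 = 0.01092
  w_II·L_II = 0.74 × 0.1435 = 0.10619
Denominator: 0.01092 + 0.10619 = 0.11711
P(Population I | data) = 0.01092 / 0.11711 ≈ 0.0932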